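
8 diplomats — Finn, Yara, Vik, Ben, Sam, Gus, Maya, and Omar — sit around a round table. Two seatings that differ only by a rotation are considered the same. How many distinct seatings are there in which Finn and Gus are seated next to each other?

Treat {Finn, Gus} as one unit (2 internal orders) and seat the resulting 7 units around the table: (6)! circular arrangements.
So 2 × (6)! = 2 × 720 = 1440.

1440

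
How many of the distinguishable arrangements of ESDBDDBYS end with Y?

With the last slot taken by Y, it remains to arrange the other 8 letters (ESDBDDBS).
Those 8 letters have B appearing twice, D appearing 3 times, and S appearing twice, giving (8)!/(3!·2!·2!) = 1680.

1680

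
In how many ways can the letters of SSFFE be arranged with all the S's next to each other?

Treat the 2 copies of S as a single block. The multiset to arrange is then {SS, E, F, F}, 4 items in all.
That gives (4)!/(2!) = 12 arrangements.

12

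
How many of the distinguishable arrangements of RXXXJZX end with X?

120

Fix X in the last position and arrange the remaining 6 letters.
Those 6 letters have X appearing 3 times, giving (6)!/(3!) = 120.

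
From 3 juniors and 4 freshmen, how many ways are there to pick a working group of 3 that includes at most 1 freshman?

13

Split by how many freshmen are chosen (0 through 1).
Sum: C(4,0)·C(3,3) + C(4,1)·C(3,2) = 1 + 12 = 13.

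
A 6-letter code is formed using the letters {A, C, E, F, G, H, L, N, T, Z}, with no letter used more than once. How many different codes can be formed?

Choose and order 6 of the 10 symbols: the first letter has 10 options, the next 9, and so on down to 5.
That product is 10 × 9 × 8 × 7 × 6 × 5 = 151200.

151200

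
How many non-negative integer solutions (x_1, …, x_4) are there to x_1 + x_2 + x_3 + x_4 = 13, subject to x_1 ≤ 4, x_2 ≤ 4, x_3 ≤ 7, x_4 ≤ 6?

120

Without the upper bounds there are C(16,3) = 560 ways to split 13 among 4 variables.
Subtract solutions that violate a single cap (substitute x_i' = x_i − (cap_i+1)): x_1 ≥ 5 gives C(11,3) = 165; x_2 ≥ 5 gives C(11,3) = 165; x_3 ≥ 8 gives C(8,3) = 56; x_4 ≥ 7 gives C(9,3) = 84. Together 470.
Add back pairs where two caps are both exceeded: 20 + 1 + 4 + 1 + 4 + 0 = 30.
By inclusion–exclusion the count is 560 − 470 + 30 = 120.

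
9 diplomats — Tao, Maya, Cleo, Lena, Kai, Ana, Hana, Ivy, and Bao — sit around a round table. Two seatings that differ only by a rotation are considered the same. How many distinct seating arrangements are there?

40320

Seat Tao anywhere (absorbing the rotational symmetry), then permute the other 8: (8)! = 40320.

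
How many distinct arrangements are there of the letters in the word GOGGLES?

Letter multiplicities in GOGGLES: E×1, G×3, L×1, O×1, S×1.
Dividing 7! = 5040 by 3! = 6 for the repeated letters gives 840.

840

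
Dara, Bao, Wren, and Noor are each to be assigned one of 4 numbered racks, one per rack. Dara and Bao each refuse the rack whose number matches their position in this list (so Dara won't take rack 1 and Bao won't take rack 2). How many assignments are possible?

Let Aᵢ (for i ∈ {1, 2}) be the placements that put person i in their forbidden rack. Any j of these fix j positions, leaving (4−j)! ways to fill the rest, and there are C(2,j) ways to pick which j.
By inclusion–exclusion, the number of valid placements is Σ_{j=0}^{2} (−1)^j C(2,j)·(4−j)!.
Computing: 24 − 12 + 2 = 14.

14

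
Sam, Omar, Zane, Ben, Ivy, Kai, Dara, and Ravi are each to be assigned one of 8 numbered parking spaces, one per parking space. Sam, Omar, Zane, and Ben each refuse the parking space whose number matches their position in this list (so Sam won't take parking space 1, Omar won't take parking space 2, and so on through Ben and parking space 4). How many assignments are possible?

Let Aᵢ (for 1 ≤ i ≤ 4) be the placements that put person i in their forbidden parking space. Any j of these fix j positions, leaving (8−j)! ways to fill the rest, and there are C(4,j) ways to pick which j.
By inclusion–exclusion, the number of valid placements is Σ_{j=0}^{4} (−1)^j C(4,j)·(8−j)!.
Computing: 40320 − 20160 + 4320 − 480 + 24 = 24024.

24024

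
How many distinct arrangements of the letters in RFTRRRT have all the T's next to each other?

30

Treat the 2 copies of T as a single block. The multiset to arrange is then {TT, F, R, R, R, R}, 6 items in all.
That gives (6)!/(4!) = 30 arrangements.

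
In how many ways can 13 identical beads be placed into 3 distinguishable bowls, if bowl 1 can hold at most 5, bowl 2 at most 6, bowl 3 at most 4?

Ignoring the caps, the number of non-negative solutions to x_1+…+x_3 = 13 is C(15,2) = 105.
Subtract solutions that violate a single cap (substitute x_i' = x_i − (cap_i+1)): x_1 ≥ 6 gives C(9,2) = 36; x_2 ≥ 7 gives C(8,2) = 28; x_3 ≥ 5 gives C(10,2) = 45. Together 109.
Add back pairs where two caps are both exceeded: 1 + 6 + 3 = 10.
By inclusion–exclusion the count is 105 − 109 + 10 = 6.

6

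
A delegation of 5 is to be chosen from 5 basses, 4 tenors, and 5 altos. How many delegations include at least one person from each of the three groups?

1500

With no constraint there are C(14,5) = 2002 possible selections.
Selections missing a whole group: no basses → C(9,5) = 126; no tenors → C(10,5) = 252; no altos → C(9,5) = 126.
Add back selections omitting two groups (i.e. drawn from a single group): C(5,5) + C(4,5) + C(5,5) = 2.
By inclusion–exclusion: 2002 − 504 + 2 = 1500.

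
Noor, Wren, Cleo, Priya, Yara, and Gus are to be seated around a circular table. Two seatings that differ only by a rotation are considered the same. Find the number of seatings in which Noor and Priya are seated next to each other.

Treat {Noor, Priya} as one unit (2 internal orders) and seat the resulting 5 units around the table: (4)! circular arrangements.
So 2 × (4)! = 2 × 24 = 48.

48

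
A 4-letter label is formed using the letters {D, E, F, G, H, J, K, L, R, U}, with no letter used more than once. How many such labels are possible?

5040

Choose and order 4 of the 10 symbols: the first letter has 10 options, the next 9, then 8, 7.
That product is 10 × 9 × 8 × 7 = 5040.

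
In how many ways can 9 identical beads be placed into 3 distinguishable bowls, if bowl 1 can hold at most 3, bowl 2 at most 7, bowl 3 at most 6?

25

Ignoring the caps, the number of non-negative solutions to x_1+…+x_3 = 9 is C(11,2) = 55.
Subtract solutions that violate a single cap (substitute x_i' = x_i − (cap_i+1)): x_1 ≥ 4 gives C(7,2) = 21; x_2 ≥ 8 gives C(3,2) = 3; x_3 ≥ 7 gives C(4,2) = 6. Together 30.
No two caps can be exceeded simultaneously, so the pair terms are all 0.
By inclusion–exclusion the count is 55 − 30 + 0 = 25.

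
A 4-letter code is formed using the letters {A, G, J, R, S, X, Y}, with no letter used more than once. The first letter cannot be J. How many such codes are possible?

The first letter has 7−1 = 6 choices (anything except J).
The remaining 3 letters are filled from the other 6 symbols without repetition: 6 × 5 × 4 = 120.
Total: 6 × 120 = 720.

720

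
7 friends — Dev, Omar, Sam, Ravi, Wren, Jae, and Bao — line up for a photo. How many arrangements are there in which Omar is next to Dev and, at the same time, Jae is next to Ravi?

480

Treat {Omar,Dev} as one block (2 orders) and {Jae,Ravi} as another (2 orders).
That leaves 5 units to arrange: 2 × 2 × 5! = 4 × 120 = 480.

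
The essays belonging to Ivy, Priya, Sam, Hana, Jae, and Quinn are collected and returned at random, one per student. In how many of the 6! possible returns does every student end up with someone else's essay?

265

Let Aᵢ be the assignments in which student i gets their own essay. We want the size of the complement of A₁∪…∪A_6.
By inclusion–exclusion this is Σ_{j=0}^{6} (−1)^j C(6,j)·(6−j)!.
Computing: 720 − 720 + 360 − 120 + 30 − 6 + 1 = 265.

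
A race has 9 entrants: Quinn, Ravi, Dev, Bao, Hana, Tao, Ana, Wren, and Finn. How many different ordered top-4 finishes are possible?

This is an ordered selection of 4 from 9: P(9,4).
That gives 9 × 8 × 7 × 6 = 3024.

3024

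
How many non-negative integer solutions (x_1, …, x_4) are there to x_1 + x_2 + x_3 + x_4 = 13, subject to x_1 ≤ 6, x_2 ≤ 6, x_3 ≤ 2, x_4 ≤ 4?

45

By stars and bars, unrestricted non-negative solutions to x_1+…+x_4 = 13 number C(13+3,3) = 560.
Subtract solutions that violate a single cap (substitute x_i' = x_i − (cap_i+1)): x_1 ≥ 7 gives C(9,3) = 84; x_2 ≥ 7 gives C(9,3) = 84; x_3 ≥ 3 gives C(13,3) = 286; x_4 ≥ 5 gives C(11,3) = 165. Together 619.
Add back pairs where two caps are both exceeded: 0 + 20 + 4 + 20 + 4 + 56 = 104.
By inclusion–exclusion the count is 560 − 619 + 104 = 45.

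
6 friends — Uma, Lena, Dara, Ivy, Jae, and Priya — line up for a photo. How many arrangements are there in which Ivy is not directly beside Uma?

480

There are 6! = 720 arrangements in all. If Ivy and Uma are adjacent, merging them into one block gives 2·(5)! = 240 arrangements.
So 720 − 240 = 480 arrangements keep them apart.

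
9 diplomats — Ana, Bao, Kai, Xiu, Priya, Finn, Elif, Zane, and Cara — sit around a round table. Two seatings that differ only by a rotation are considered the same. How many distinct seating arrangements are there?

Around a circle, 9 distinct people have 9!/9 = (8)! = 40320 rotationally distinct seatings.

40320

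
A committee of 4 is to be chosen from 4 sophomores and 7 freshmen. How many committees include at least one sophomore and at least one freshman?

Total 4-person selections from all 11: C(11,4) = 330.
Selections missing a whole group: no sophomores → C(7,4) = 35; no freshmen → C(4,4) = 1.
Both groups omitted at once is impossible, so 330 − 36 = 294.

294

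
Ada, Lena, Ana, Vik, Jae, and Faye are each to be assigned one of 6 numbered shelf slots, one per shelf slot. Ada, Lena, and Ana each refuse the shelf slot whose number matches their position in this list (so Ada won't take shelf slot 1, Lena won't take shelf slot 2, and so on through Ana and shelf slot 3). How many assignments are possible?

426

Let Aᵢ (for i ∈ {1, 2, 3}) be the placements that put person i in their forbidden shelf slot. Any j of these fix j positions, leaving (6−j)! ways to fill the rest, and there are C(3,j) ways to pick which j.
By inclusion–exclusion, the number of valid placements is Σ_{j=0}^{3} (−1)^j C(3,j)·(6−j)!.
Computing: 720 − 360 + 72 − 6 = 426.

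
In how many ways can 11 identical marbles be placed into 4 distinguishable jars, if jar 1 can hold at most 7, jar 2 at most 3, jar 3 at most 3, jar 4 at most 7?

104

Without the upper bounds there are C(14,3) = 364 ways to split 11 among 4 jars.
Subtract solutions that violate a single cap (substitute x_i' = x_i − (cap_i+1)): x_1 ≥ 8 gives C(6,3) = 20; x_2 ≥ 4 gives C(10,3) = 120; x_3 ≥ 4 gives C(10,3) = 120; x_4 ≥ 8 gives C(6,3) = 20. Together 280.
Add back pairs where two caps are both exceeded: 0 + 0 + 0 + 20 + 0 + 0 = 20.
By inclusion–exclusion the count is 364 − 280 + 20 = 104.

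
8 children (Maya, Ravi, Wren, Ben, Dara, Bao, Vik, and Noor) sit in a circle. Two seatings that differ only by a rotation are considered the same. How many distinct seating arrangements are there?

Seat Maya anywhere (absorbing the rotational symmetry), then permute the other 7: (7)! = 5040.

5040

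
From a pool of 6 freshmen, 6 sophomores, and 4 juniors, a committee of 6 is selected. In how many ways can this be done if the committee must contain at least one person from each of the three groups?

6666

Total 6-person selections from all 16: C(16,6) = 8008.
Selections missing a whole group: no freshmen → C(10,6) = 210; no sophomores → C(10,6) = 210; no juniors → C(12,6) = 924.
Add back selections omitting two groups (i.e. drawn from a single group): C(6,6) + C(6,6) + C(4,6) = 2.
By inclusion–exclusion: 8008 − 1344 + 2 = 6666.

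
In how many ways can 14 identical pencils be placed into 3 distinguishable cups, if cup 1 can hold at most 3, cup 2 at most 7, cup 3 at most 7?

10

Without the upper bounds there are C(16,2) = 120 ways to split 14 among 3 cups.
Subtract solutions that violate a single cap (substitute x_i' = x_i − (cap_i+1)): x_1 ≥ 4 gives C(12,2) = 66; x_2 ≥ 8 gives C(8,2) = 28; x_3 ≥ 8 gives C(8,2) = 28. Together 122.
Add back pairs where two caps are both exceeded: 6 + 6 + 0 = 12.
By inclusion–exclusion the count is 120 − 122 + 12 = 10.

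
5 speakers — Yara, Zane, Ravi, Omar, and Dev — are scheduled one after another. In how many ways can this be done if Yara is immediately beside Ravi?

Glue Yara and Ravi into one block (2 internal orders), leaving 4 units to arrange in a row.
So the count is 2·(4)! = 48.

48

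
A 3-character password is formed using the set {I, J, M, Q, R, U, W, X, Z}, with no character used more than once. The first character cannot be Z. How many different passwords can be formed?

The first character has 9−1 = 8 choices (anything except Z).
The remaining 2 characters are filled from the other 8 symbols without repetition: 8 × 7 = 56.
Total: 8 × 56 = 448.

448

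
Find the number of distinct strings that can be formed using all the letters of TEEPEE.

30

The 6 letters of TEEPEE have repeats: E appearing 4 times.
Dividing 6! = 720 by 4! = 24 for the repeated letters gives 30.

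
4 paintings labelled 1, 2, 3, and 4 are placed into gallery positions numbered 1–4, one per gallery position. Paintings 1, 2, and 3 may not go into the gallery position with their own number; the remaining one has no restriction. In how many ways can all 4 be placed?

Let Aᵢ (for i ∈ {1, 2, 3}) be the placements that put painting i in its forbidden gallery position. Any j of these fix j positions, leaving (4−j)! ways to fill the rest, and there are C(3,j) ways to pick which j.
By inclusion–exclusion, the number of valid placements is Σ_{j=0}^{3} (−1)^j C(3,j)·(4−j)!.
Computing: 24 − 18 + 6 − 1 = 11.

11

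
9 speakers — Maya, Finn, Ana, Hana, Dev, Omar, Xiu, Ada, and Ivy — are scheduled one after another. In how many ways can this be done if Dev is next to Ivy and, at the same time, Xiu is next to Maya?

20160

Treat {Dev,Ivy} as one block (2 orders) and {Xiu,Maya} as another (2 orders).
That leaves 7 units to arrange: 2 × 2 × 7! = 4 × 5040 = 20160.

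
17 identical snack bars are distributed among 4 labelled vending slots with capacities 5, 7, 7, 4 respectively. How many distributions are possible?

Without the upper bounds there are C(20,3) = 1140 ways to split 17 among 4 vending slots.
Subtract solutions that violate a single cap (substitute x_i' = x_i − (cap_i+1)): x_1 ≥ 6 gives C(14,3) = 364; x_2 ≥ 8 gives C(12,3) = 220; x_3 ≥ 8 gives C(12,3) = 220; x_4 ≥ 5 gives C(15,3) = 455. Together 1259.
Add back pairs where two caps are both exceeded: 20 + 20 + 84 + 4 + 35 + 35 = 198.
By inclusion–exclusion the count is 1140 − 1259 + 198 = 79.

79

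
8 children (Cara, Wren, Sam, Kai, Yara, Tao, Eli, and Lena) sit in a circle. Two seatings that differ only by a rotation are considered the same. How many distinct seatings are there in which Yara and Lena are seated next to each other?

Treat {Yara, Lena} as one unit (2 internal orders) and seat the resulting 7 units around the table: (6)! circular arrangements.
So 2 × (6)! = 2 × 720 = 1440.

1440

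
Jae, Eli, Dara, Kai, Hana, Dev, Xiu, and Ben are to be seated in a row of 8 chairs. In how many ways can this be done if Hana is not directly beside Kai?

30240

There are 8! = 40320 arrangements in all. If Hana and Kai are adjacent, merging them into one block gives 2·(7)! = 10080 arrangements.
Complementary counting: 40320 − 10080 = 30240.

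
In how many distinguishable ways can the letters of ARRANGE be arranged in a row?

1260

The 7 letters of ARRANGE have repeats: A appearing twice and R appearing twice.
The number of distinct arrangements is 7!/(2!·2!) = 5040/4 = 1260.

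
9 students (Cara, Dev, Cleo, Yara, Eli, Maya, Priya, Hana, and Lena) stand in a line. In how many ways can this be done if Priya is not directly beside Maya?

Of the 9! = 362880 arrangements, those with Priya and Maya adjacent number 2 × 8! = 80640 (treat the pair as a block with 2 internal orders).
So 362880 − 80640 = 282240 arrangements keep them apart.

282240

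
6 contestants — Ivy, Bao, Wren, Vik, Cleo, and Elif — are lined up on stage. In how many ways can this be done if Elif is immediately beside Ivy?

240

Place the 4 others and the Elif-Ivy pair as 5 objects in a line; the pair has 2 internal arrangements.
So the count is 2·(5)! = 240.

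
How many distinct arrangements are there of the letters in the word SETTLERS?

Letter multiplicities in SETTLERS: E×2, L×1, R×1, S×2, T×2.
So there are 8! / (2!·2!·2!) = 5040 distinguishable arrangements.

5040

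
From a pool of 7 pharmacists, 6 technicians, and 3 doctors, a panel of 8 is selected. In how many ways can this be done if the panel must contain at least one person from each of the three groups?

With no constraint there are C(16,8) = 12870 possible selections.
Selections missing a whole group: no pharmacists → C(9,8) = 9; no technicians → C(10,8) = 45; no doctors → C(13,8) = 1287.
Add back selections omitting two groups (i.e. drawn from a single group): C(7,8) + C(6,8) + C(3,8) = 0.
By inclusion–exclusion: 12870 − 1341 + 0 = 11529.

11529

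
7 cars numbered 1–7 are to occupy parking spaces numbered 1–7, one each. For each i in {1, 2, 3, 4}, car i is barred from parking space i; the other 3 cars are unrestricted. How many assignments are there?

Let Aᵢ (for 1 ≤ i ≤ 4) be the placements that put car i in its forbidden parking space. Any j of these fix j positions, leaving (7−j)! ways to fill the rest, and there are C(4,j) ways to pick which j.
By inclusion–exclusion, the number of valid placements is Σ_{j=0}^{4} (−1)^j C(4,j)·(7−j)!.
Computing: 5040 − 2880 + 720 − 96 + 6 = 2790.

2790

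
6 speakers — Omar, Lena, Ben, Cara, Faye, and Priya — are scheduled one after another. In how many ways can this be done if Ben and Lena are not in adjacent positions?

480

Of the 6! = 720 arrangements, those with Ben and Lena adjacent number 2 × 5! = 240 (treat the pair as a block with 2 internal orders).
So 720 − 240 = 480 arrangements keep them apart.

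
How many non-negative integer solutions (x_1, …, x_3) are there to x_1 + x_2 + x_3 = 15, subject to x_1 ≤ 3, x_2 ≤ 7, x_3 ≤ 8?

By stars and bars, unrestricted non-negative solutions to x_1+…+x_3 = 15 number C(15+2,2) = 136.
Subtract solutions that violate a single cap (substitute x_i' = x_i − (cap_i+1)): x_1 ≥ 4 gives C(13,2) = 78; x_2 ≥ 8 gives C(9,2) = 36; x_3 ≥ 9 gives C(8,2) = 28. Together 142.
Add back pairs where two caps are both exceeded: 10 + 6 + 0 = 16.
By inclusion–exclusion the count is 136 − 142 + 16 = 10.

10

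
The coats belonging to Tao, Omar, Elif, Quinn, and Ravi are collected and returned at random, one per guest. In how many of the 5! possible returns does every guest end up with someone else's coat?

This is the derangement count D_5: permutations of 5 items with no fixed point.
By inclusion–exclusion this is Σ_{j=0}^{5} (−1)^j C(5,j)·(5−j)!.
Computing: 120 − 120 + 60 − 20 + 5 − 1 = 44.

44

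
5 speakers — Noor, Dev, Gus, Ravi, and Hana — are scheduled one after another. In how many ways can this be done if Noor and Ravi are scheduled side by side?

Place the 3 others and the Noor-Ravi pair as 4 objects in a line; the pair has 2 internal arrangements.
So the count is 2·(4)! = 48.

48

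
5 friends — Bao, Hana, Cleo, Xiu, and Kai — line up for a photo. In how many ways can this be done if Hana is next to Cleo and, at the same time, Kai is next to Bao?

24

Treat {Hana,Cleo} as one block (2 orders) and {Kai,Bao} as another (2 orders).
That leaves 3 units to arrange: 2 × 2 × 3! = 4 × 6 = 24.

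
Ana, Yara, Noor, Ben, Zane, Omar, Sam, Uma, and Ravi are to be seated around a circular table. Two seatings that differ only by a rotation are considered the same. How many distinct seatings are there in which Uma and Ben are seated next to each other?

Treat {Uma, Ben} as one unit (2 internal orders) and seat the resulting 8 units around the table: (7)! circular arrangements.
So 2 × (7)! = 2 × 5040 = 10080.

10080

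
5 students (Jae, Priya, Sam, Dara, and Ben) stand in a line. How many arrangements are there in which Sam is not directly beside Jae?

Of the 5! = 120 arrangements, those with Sam and Jae adjacent number 2 × 4! = 48 (treat the pair as a block with 2 internal orders).
So 120 − 48 = 72 arrangements keep them apart.

72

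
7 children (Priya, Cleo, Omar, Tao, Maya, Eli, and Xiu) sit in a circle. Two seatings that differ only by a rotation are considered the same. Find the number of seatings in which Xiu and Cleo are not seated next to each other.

Without the restriction there are (6)! = 720 seatings.
Seatings with Xiu beside Cleo: treat them as a block with 2 internal orders, giving 2 × (5)! = 240.
Subtracting, 720 − 240 = 480.

480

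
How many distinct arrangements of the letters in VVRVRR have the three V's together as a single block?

4

Treat the 3 copies of V as a single block. The multiset to arrange is then {VVV, R, R, R}, 4 items in all.
That gives (4)!/(3!) = 4 arrangements.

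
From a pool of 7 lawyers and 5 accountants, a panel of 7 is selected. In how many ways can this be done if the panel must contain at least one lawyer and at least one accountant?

Total 7-person selections from all 12: C(12,7) = 792.
Selections missing a whole group: no lawyers → C(5,7) = 0; no accountants → C(7,7) = 1.
Both groups omitted at once is impossible, so 792 − 1 = 791.

791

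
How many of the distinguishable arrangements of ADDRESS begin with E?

With the first slot taken by E, it remains to arrange the other 6 letters (ADDRSS).
Those 6 letters have D appearing twice and S appearing twice, giving (6)!/(2!·2!) = 180.

180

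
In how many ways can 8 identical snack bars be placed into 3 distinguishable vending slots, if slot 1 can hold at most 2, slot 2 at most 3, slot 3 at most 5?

Without the upper bounds there are C(10,2) = 45 ways to split 8 among 3 vending slots.
Subtract solutions that violate a single cap (substitute x_i' = x_i − (cap_i+1)): x_1 ≥ 3 gives C(7,2) = 21; x_2 ≥ 4 gives C(6,2) = 15; x_3 ≥ 6 gives C(4,2) = 6. Together 42.
Add back pairs where two caps are both exceeded: 3 + 0 + 0 = 3.
By inclusion–exclusion the count is 45 − 42 + 3 = 6.

6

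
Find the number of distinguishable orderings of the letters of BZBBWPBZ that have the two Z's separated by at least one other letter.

630

There are 8!/(4!·2!) = 840 arrangements of BZBBWPBZ in total.
If the two Z's are adjacent, glue them into one block, leaving 7 items to arrange: (7)!/(4!) = 210 ways.
Hence 840 − 210 = 630.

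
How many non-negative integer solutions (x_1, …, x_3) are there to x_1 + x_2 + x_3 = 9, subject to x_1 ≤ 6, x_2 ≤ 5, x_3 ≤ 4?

By stars and bars, unrestricted non-negative solutions to x_1+…+x_3 = 9 number C(9+2,2) = 55.
Subtract solutions that violate a single cap (substitute x_i' = x_i − (cap_i+1)): x_1 ≥ 7 gives C(4,2) = 6; x_2 ≥ 6 gives C(5,2) = 10; x_3 ≥ 5 gives C(6,2) = 15. Together 31.
No two caps can be exceeded simultaneously, so the pair terms are all 0.
By inclusion–exclusion the count is 55 − 31 + 0 = 24.

24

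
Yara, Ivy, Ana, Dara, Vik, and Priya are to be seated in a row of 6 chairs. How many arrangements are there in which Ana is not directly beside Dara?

Of the 6! = 720 arrangements, those with Ana and Dara adjacent number 2 × 5! = 240 (treat the pair as a block with 2 internal orders).
So 720 − 240 = 480 arrangements keep them apart.

480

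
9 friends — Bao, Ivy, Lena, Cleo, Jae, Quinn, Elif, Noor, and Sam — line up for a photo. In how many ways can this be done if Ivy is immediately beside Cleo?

80640

Treat {Ivy, Cleo} as a single unit. There are 8 units to order, and the pair itself can be ordered 2 ways.
So the count is 2·(8)! = 80640.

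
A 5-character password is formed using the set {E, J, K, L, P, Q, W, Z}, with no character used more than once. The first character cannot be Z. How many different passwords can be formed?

5880

The first character has 8−1 = 7 choices (anything except Z).
The remaining 4 characters are filled from the other 7 symbols without repetition: 7 × 6 × 5 × 4 = 840.
Total: 7 × 840 = 5880.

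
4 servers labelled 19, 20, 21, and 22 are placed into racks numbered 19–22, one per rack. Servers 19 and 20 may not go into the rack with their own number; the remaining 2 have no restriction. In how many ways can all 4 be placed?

Let Aᵢ (for i ∈ {19, 20}) be the placements that put server i in its forbidden rack. Any j of these fix j positions, leaving (4−j)! ways to fill the rest, and there are C(2,j) ways to pick which j.
By inclusion–exclusion, the number of valid placements is Σ_{j=0}^{2} (−1)^j C(2,j)·(4−j)!.
Computing: 24 − 12 + 2 = 14.

14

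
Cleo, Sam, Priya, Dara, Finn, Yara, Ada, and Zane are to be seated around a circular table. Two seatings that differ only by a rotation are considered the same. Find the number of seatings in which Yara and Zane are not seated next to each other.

All circular seatings of 8 people number (7)! = 5040.
Seatings with Yara beside Zane: treat them as a block with 2 internal orders, giving 2 × (6)! = 1440.
Subtracting, 5040 − 1440 = 3600.

3600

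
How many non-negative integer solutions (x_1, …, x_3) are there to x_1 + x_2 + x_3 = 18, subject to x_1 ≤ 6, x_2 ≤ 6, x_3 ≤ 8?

Without the upper bounds there are C(20,2) = 190 ways to split 18 among 3 variables.
Subtract solutions that violate a single cap (substitute x_i' = x_i − (cap_i+1)): x_1 ≥ 7 gives C(13,2) = 78; x_2 ≥ 7 gives C(13,2) = 78; x_3 ≥ 9 gives C(11,2) = 55. Together 211.
Add back pairs where two caps are both exceeded: 15 + 6 + 6 = 27.
By inclusion–exclusion the count is 190 − 211 + 27 = 6.

6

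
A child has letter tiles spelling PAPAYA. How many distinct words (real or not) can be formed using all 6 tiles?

Letter multiplicities in PAPAYA: A×3, P×2, Y×1.
Dividing 6! = 720 by 3!·2! = 12 for the repeated letters gives 60.

60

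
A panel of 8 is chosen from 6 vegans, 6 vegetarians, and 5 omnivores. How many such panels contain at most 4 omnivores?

Split by how many omnivores are chosen (0 through 4).
Sum: C(5,0)·C(12,8) + C(5,1)·C(12,7) + C(5,2)·C(12,6) + C(5,3)·C(12,5) + C(5,4)·C(12,4) = 495 + 3960 + 9240 + 7920 + 2475 = 24090.

24090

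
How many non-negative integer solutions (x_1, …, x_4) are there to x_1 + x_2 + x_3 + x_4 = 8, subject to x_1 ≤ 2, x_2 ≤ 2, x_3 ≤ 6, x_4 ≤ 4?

41

By stars and bars, unrestricted non-negative solutions to x_1+…+x_4 = 8 number C(8+3,3) = 165.
Subtract solutions that violate a single cap (substitute x_i' = x_i − (cap_i+1)): x_1 ≥ 3 gives C(8,3) = 56; x_2 ≥ 3 gives C(8,3) = 56; x_3 ≥ 7 gives C(4,3) = 4; x_4 ≥ 5 gives C(6,3) = 20. Together 136.
Add back pairs where two caps are both exceeded: 10 + 0 + 1 + 0 + 1 + 0 = 12.
By inclusion–exclusion the count is 165 − 136 + 12 = 41.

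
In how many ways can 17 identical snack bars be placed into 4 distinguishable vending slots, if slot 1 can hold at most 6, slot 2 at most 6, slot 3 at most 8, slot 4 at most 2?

46

Without the upper bounds there are C(20,3) = 1140 ways to split 17 among 4 vending slots.
Subtract solutions that violate a single cap (substitute x_i' = x_i − (cap_i+1)): x_1 ≥ 7 gives C(13,3) = 286; x_2 ≥ 7 gives C(13,3) = 286; x_3 ≥ 9 gives C(11,3) = 165; x_4 ≥ 3 gives C(17,3) = 680. Together 1417.
Add back pairs where two caps are both exceeded: 20 + 4 + 120 + 4 + 120 + 56 = 324.
Subtract triples: 0 + 1 + 0 + 0 = 1.
By inclusion–exclusion the count is 1140 − 1417 + 324 − 1 = 46.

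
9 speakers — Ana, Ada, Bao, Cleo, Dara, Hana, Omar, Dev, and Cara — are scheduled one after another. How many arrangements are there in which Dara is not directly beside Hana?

282240

There are 9! = 362880 arrangements in all. If Dara and Hana are adjacent, merging them into one block gives 2·(8)! = 80640 arrangements.
Complementary counting: 362880 − 80640 = 282240.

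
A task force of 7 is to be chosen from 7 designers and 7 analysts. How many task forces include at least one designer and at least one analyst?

Total 7-person selections from all 14: C(14,7) = 3432.
Selections missing a whole group: no designers → C(7,7) = 1; no analysts → C(7,7) = 1.
Both groups omitted at once is impossible, so 3432 − 2 = 3430.

3430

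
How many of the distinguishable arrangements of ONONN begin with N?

With the first slot taken by N, it remains to arrange the other 4 letters (OONN).
Those 4 letters have N appearing twice and O appearing twice, giving (4)!/(2!·2!) = 6.

6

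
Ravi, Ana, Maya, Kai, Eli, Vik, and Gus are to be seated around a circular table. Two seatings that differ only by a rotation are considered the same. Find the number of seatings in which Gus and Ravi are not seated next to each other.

All circular seatings of 7 people number (6)! = 720.
Those with Gus next to Ravi: fuse the pair into one unit and seat 6 units around a circle — 2·(5)! = 240.
Subtracting, 720 − 240 = 480.

480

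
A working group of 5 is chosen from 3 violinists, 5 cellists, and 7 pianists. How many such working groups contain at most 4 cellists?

Split by how many cellists are chosen (0 through 4).
Sum: C(5,0)·C(10,5) + C(5,1)·C(10,4) + C(5,2)·C(10,3) + C(5,3)·C(10,2) + C(5,4)·C(10,1) = 252 + 1050 + 1200 + 450 + 50 = 3002.

3002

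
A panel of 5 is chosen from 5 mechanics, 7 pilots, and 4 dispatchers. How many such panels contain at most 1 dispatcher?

Split by how many dispatchers are chosen (0 through 1).
Sum: C(4,0)·C(12,5) + C(4,1)·C(12,4) = 792 + 1980 = 2772.

2772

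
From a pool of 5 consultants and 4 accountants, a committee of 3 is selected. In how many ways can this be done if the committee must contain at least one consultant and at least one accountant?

70

Unrestricted: C(9,3) = 84 ways to pick any 3 of the 9.
Subtract selections that omit an entire group: no consultants → C(4,3) = 4; no accountants → C(5,3) = 10.
Both groups omitted at once is impossible, so 84 − 14 = 70.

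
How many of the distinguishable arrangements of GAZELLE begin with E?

360

With the first slot taken by E, it remains to arrange the other 6 letters (GAZLLE).
Those 6 letters have L appearing twice, giving (6)!/(2!) = 360.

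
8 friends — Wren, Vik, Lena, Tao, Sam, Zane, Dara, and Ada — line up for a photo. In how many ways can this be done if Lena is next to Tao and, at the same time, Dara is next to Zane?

Treat {Lena,Tao} as one block (2 orders) and {Dara,Zane} as another (2 orders).
That leaves 6 units to arrange: 2 × 2 × 6! = 4 × 720 = 2880.

2880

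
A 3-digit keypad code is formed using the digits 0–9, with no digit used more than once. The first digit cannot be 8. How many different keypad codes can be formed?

648

The first digit has 10−1 = 9 choices (anything except 8).
The remaining 2 digits are filled from the other 9 symbols without repetition: 9 × 8 = 72.
Total: 9 × 72 = 648.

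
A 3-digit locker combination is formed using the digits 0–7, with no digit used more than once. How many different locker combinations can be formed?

This is a permutation of 3 out of 8: P(8,3) = 8!/5!.
8 × 7 × 6 = 336.

336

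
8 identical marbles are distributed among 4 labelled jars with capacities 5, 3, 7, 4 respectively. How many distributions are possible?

Without the upper bounds there are C(11,3) = 165 ways to split 8 among 4 jars.
Subtract solutions that violate a single cap (substitute x_i' = x_i − (cap_i+1)): x_1 ≥ 6 gives C(5,3) = 10; x_2 ≥ 4 gives C(7,3) = 35; x_3 ≥ 8 gives C(3,3) = 1; x_4 ≥ 5 gives C(6,3) = 20. Together 66.
No two caps can be exceeded simultaneously, so the pair terms are all 0.
By inclusion–exclusion the count is 165 − 66 + 0 = 99.

99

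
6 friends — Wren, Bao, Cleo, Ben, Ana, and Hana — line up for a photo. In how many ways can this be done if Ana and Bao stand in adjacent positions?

Place the 4 others and the Ana-Bao pair as 5 objects in a line; the pair has 2 internal arrangements.
That gives 2 × 5! = 2 × 120 = 240.

240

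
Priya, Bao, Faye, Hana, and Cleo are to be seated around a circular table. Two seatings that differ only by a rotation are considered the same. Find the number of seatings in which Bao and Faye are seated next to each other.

Glue Bao and Faye into a block (2 internal orders). Seating 4 units around a circle gives (3)! arrangements.
So 2 × (3)! = 2 × 6 = 12.

12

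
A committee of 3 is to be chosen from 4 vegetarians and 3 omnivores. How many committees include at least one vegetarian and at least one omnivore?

Unrestricted: C(7,3) = 35 ways to pick any 3 of the 7.
Subtract selections that omit an entire group: no vegetarians → C(3,3) = 1; no omnivores → C(4,3) = 4.
Both groups omitted at once is impossible, so 35 − 5 = 30.

30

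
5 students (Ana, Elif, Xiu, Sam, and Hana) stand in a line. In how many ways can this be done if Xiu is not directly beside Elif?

72

Of the 5! = 120 arrangements, those with Xiu and Elif adjacent number 2 × 4! = 48 (treat the pair as a block with 2 internal orders).
Complementary counting: 120 − 48 = 72.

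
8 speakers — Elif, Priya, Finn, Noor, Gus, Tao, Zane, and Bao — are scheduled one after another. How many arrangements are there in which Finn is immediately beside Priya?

Place the 6 others and the Finn-Priya pair as 7 objects in a line; the pair has 2 internal arrangements.
That gives 2 × 7! = 2 × 5040 = 10080.

10080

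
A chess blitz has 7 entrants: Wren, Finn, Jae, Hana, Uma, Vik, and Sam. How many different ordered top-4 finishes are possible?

840

This is an ordered selection of 4 from 7: P(7,4).
That gives 7 × 6 × 5 × 4 = 840.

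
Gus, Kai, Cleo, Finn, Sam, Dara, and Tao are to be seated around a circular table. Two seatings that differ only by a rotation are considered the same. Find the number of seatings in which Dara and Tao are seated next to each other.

Treat {Dara, Tao} as one unit (2 internal orders) and seat the resulting 6 units around the table: (5)! circular arrangements.
So 2 × (5)! = 2 × 120 = 240.

240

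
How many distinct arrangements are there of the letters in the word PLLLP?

The 5 letters of PLLLP have repeats: L appearing 3 times and P appearing twice.
So there are 5! / (3!·2!) = 10 distinguishable arrangements.

10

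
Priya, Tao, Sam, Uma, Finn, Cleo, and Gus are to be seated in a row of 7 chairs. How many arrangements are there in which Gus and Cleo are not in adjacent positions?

Of the 7! = 5040 arrangements, those with Gus and Cleo adjacent number 2 × 6! = 1440 (treat the pair as a block with 2 internal orders).
Complementary counting: 5040 − 1440 = 3600.

3600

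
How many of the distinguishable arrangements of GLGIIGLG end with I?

With the last slot taken by I, it remains to arrange the other 7 letters (GLGIGLG).
Those 7 letters have G appearing 4 times and L appearing twice, giving (7)!/(4!·2!) = 105.

105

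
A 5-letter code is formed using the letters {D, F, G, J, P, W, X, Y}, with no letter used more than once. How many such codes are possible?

6720

With no repetition, fill the 5 letters in order: 8 choices, then 7, down to 4.
That product is 8 × 7 × 6 × 5 × 4 = 6720.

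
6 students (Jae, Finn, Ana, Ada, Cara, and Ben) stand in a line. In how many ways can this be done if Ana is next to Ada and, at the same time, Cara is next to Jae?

Treat {Ana,Ada} as one block (2 orders) and {Cara,Jae} as another (2 orders).
That leaves 4 units to arrange: 2 × 2 × 4! = 4 × 24 = 96.

96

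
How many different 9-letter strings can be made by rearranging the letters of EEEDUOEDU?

EEEDUOEDU has 9 letters with D appearing twice, E appearing 4 times, and U appearing twice.
So there are 9! / (4!·2!·2!) = 3780 distinguishable arrangements.

3780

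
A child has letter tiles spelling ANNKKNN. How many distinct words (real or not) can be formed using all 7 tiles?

105

ANNKKNN has 7 letters with K appearing twice and N appearing 4 times.
Dividing 7! = 5040 by 4!·2! = 48 for the repeated letters gives 105.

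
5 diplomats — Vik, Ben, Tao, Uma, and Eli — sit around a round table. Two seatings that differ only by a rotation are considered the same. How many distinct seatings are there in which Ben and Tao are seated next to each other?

12

Treat {Ben, Tao} as one unit (2 internal orders) and seat the resulting 4 units around the table: (3)! circular arrangements.
So 2 × (3)! = 2 × 6 = 12.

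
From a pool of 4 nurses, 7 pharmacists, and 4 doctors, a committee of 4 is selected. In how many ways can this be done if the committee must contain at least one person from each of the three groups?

Unrestricted: C(15,4) = 1365 ways to pick any 4 of the 15.
Selections missing a whole group: no nurses → C(11,4) = 330; no pharmacists → C(8,4) = 70; no doctors → C(11,4) = 330.
Add back selections omitting two groups (i.e. drawn from a single group): C(4,4) + C(7,4) + C(4,4) = 37.
By inclusion–exclusion: 1365 − 730 + 37 = 672.

672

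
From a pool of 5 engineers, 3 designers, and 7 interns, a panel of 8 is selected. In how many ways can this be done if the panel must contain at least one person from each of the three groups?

Unrestricted: C(15,8) = 6435 ways to pick any 8 of the 15.
Subtract selections that omit an entire group: no engineers → C(10,8) = 45; no designers → C(12,8) = 495; no interns → C(8,8) = 1.
Add back selections omitting two groups (i.e. drawn from a single group): C(5,8) + C(3,8) + C(7,8) = 0.
By inclusion–exclusion: 6435 − 541 + 0 = 5894.

5894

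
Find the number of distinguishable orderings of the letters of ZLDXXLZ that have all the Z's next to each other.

Treat the 2 copies of Z as a single block. The multiset to arrange is then {ZZ, D, L, L, X, X}, 6 items in all.
That gives (6)!/(2!·2!) = 180 arrangements.

180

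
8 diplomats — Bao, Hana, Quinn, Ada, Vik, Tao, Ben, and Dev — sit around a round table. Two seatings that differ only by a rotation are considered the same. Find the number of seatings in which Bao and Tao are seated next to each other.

Glue Bao and Tao into a block (2 internal orders). Seating 7 units around a circle gives (6)! arrangements.
So 2 × (6)! = 2 × 720 = 1440.

1440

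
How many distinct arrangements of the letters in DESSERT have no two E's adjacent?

There are 7!/(2!·2!) = 1260 arrangements of DESSERT in total.
If the two E's are adjacent, glue them into one block, leaving 6 items to arrange: (6)!/(2!) = 360 ways.
Subtracting, 1260 − 360 = 900 arrangements keep the E's apart.

900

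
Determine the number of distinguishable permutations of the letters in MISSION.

MISSION has 7 letters with I appearing twice and S appearing twice.
Dividing 7! = 5040 by 2!·2! = 4 for the repeated letters gives 1260.

1260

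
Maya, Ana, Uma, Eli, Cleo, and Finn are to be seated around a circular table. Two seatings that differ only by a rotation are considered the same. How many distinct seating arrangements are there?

Around a circle, 6 distinct people have 6!/6 = (5)! = 120 rotationally distinct seatings.

120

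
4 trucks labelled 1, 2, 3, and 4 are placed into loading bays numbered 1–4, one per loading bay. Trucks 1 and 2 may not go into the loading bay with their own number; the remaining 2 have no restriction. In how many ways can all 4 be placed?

Let Aᵢ (for i ∈ {1, 2}) be the placements that put truck i in its forbidden loading bay. Any j of these fix j positions, leaving (4−j)! ways to fill the rest, and there are C(2,j) ways to pick which j.
By inclusion–exclusion, the number of valid placements is Σ_{j=0}^{2} (−1)^j C(2,j)·(4−j)!.
Computing: 24 − 12 + 2 = 14.

14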